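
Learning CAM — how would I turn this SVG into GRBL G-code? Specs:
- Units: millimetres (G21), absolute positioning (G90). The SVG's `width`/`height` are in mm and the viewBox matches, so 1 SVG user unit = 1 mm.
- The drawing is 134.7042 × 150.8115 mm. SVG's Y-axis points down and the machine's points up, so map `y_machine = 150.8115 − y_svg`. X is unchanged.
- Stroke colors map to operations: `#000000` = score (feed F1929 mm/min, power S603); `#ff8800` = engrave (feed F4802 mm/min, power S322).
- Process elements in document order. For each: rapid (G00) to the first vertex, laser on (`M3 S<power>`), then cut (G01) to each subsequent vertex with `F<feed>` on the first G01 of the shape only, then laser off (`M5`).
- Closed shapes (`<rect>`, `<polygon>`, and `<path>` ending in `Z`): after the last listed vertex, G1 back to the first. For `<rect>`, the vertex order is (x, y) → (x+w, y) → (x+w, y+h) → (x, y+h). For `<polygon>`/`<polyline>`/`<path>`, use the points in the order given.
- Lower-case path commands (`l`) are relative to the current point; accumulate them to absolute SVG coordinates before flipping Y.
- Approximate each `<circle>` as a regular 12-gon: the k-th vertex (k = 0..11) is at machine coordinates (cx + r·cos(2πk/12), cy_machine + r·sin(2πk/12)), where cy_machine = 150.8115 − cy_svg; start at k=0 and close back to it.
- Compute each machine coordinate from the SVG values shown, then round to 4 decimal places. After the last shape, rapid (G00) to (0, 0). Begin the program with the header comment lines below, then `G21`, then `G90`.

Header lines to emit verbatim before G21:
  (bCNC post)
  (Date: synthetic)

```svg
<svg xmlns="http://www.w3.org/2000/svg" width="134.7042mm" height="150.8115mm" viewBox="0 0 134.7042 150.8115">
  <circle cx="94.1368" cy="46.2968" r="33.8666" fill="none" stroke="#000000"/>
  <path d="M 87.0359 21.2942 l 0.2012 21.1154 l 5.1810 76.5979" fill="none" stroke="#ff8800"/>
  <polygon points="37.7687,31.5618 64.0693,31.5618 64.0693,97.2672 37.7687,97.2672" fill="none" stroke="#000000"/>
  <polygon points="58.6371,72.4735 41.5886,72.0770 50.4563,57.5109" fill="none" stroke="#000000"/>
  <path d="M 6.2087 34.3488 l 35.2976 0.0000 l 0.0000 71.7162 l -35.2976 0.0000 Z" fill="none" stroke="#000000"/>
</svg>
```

(bCNC post)
(Date: synthetic)
G21
G90
G00 X128.0034 Y104.5147
M3 S603
G01 X123.4661 Y121.4480 F1929
G01 X111.0701 Y133.8440
G01 X94.1368 Y138.3813
G01 X77.2035 Y133.8440
G01 X64.8075 Y121.4480
G01 X60.2702 Y104.5147
G01 X64.8075 Y87.5814
G01 X77.2035 Y75.1854
G01 X94.1368 Y70.6481
G01 X111.0701 Y75.1854
G01 X123.4661 Y87.5814
G01 X128.0034 Y104.5147
M5
G00 X87.0359 Y129.5173
M3 S322
G01 X87.2371 Y108.4019 F4802
G01 X92.4181 Y31.8040
M5
G00 X37.7687 Y119.2497
M3 S603
G01 X64.0693 Y119.2497 F1929
G01 X64.0693 Y53.5443
G01 X37.7687 Y53.5443
G01 X37.7687 Y119.2497
M5
G00 X58.6371 Y78.3380
M3 S603
G01 X41.5886 Y78.7345 F1929
G01 X50.4563 Y93.3006
G01 X58.6371 Y78.3380
M5
G00 X6.2087 Y116.4627
M3 S603
G01 X41.5063 Y116.4627 F1929
G01 X41.5063 Y44.7465
G01 X6.2087 Y44.7465
G01 X6.2087 Y116.4627
M5
G00 X0.0000 Y0.0000

1 u = 1 mm; y_m = 150.8115 − y.

[1] `<circle>` circle, #000000→score S603 F1929: (128.0034,104.5147) → (123.4661,121.4480) → (111.0701,133.8440) → (94.1368,138.3813) → (77.2035,133.8440) → (64.8075,121.4480) → (60.2702,104.5147) → (64.8075,87.5814) → (77.2035,75.1854) → (94.1368,70.6481) → (111.0701,75.1854) → (123.4661,87.5814) → (128.0034,104.5147) (closed)

[2] `<path>` open polyline, #ff8800→engrave S322 F4802: (87.0359,129.5173) → (87.2371,108.4019) → (92.4181,31.8040)

[3] `<polygon>` rectangle, #000000→score S603 F1929: (37.7687,119.2497) → (64.0693,119.2497) → (64.0693,53.5443) → (37.7687,53.5443) → (37.7687,119.2497) (closed)

[4] `<polygon>` regular polygon, #000000→score S603 F1929: (58.6371,78.3380) → (41.5886,78.7345) → (50.4563,93.3006) → (58.6371,78.3380) (closed)

[5] `<path>` rectangle, #000000→score S603 F1929: (6.2087,116.4627) → (41.5063,116.4627) → (41.5063,44.7465) → (6.2087,44.7465) → (6.2087,116.4627) (closed)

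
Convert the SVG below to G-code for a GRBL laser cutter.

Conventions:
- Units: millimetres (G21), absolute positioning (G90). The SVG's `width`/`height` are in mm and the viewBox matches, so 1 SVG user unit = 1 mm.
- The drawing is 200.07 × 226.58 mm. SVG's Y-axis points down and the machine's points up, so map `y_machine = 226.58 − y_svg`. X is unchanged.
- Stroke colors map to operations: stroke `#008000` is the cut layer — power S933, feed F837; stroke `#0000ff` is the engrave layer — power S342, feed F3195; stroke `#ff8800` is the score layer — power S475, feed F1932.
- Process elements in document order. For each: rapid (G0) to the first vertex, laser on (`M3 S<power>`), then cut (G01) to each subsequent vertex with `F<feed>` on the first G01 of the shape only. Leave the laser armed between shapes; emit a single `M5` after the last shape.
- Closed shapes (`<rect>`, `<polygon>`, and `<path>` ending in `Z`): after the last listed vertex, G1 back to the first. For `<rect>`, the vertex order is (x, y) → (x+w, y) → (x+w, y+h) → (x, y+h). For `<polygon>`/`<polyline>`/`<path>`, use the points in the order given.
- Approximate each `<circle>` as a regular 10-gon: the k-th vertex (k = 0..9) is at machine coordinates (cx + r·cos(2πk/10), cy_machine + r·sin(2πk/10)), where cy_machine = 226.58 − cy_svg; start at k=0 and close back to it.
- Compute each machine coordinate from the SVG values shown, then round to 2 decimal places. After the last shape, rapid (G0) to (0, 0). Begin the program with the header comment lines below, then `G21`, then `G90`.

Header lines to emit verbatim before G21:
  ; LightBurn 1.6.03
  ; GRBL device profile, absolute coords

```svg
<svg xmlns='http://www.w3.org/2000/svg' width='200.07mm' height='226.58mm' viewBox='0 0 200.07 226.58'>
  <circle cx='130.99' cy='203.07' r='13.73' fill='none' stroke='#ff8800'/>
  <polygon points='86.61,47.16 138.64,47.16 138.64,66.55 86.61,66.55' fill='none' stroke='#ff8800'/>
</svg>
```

1 u = 1 mm; y_m = 226.58 − y.

[1] `<circle>` circle, #ff8800→score S475 F1932: (144.72,23.51) → (142.10,31.58) → (135.23,36.57) → (126.75,36.57) → (119.88,31.58) → (117.26,23.51) → (119.88,15.44) → (126.75,10.45) → (135.23,10.45) → (142.10,15.44) → (144.72,23.51) (closed)

[2] `<polygon>` rectangle, #ff8800→score S475 F1932: (86.61,179.42) → (138.64,179.42) → (138.64,160.03) → (86.61,160.03) → (86.61,179.42) (closed)

; LightBurn 1.6.03
; GRBL device profile, absolute coords
G21
G90
G0 X144.72 Y23.51
M3 S475
G01 X142.10 Y31.58 F1932
G01 X135.23 Y36.57
G01 X126.75 Y36.57
G01 X119.88 Y31.58
G01 X117.26 Y23.51
G01 X119.88 Y15.44
G01 X126.75 Y10.45
G01 X135.23 Y10.45
G01 X142.10 Y15.44
G01 X144.72 Y23.51
G0 X86.61 Y179.42
M3 S475
G01 X138.64 Y179.42 F1932
G01 X138.64 Y160.03
G01 X86.61 Y160.03
G01 X86.61 Y179.42
M5
G0 X0.00 Y0.00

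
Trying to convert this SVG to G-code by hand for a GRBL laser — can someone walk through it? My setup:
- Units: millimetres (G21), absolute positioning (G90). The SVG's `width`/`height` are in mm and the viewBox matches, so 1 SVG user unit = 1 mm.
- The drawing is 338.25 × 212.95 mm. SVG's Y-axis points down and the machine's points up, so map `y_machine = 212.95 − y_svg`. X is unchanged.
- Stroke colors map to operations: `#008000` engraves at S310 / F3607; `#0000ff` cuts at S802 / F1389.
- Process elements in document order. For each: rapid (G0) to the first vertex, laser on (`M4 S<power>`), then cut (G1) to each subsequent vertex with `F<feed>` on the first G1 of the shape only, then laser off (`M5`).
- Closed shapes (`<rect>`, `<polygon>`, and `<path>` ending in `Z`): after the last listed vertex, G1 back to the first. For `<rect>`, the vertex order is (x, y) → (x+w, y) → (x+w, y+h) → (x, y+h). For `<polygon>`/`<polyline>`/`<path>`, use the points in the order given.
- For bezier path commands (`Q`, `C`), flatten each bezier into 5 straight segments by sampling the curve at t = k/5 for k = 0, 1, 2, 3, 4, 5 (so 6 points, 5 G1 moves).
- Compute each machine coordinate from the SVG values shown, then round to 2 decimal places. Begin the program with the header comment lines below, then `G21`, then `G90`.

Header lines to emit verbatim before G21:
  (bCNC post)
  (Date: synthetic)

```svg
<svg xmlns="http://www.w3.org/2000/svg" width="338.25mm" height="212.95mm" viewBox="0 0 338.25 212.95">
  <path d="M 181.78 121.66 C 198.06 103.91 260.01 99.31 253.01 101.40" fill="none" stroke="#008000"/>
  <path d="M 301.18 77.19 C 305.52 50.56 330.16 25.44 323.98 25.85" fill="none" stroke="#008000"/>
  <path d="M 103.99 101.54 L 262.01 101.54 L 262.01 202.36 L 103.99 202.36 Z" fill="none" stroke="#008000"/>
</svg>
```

viewBox `0 0 338.25 212.95` with mm width/height → 1 unit = 1 mm. Flip: y_m = 212.95 − y_svg.

**Shape 1** — `<path>` cubic bezier, stroke `#008000` → engrave (S310, F3607). Control points (SVG): P0=(181.78,121.66), P1=(198.06,103.91), P2=(260.01,99.31), P3=(253.01,101.40); sampled at t=k/5. Machine vertices: (181.78,91.29) → (196.11,100.41) → (215.90,106.69) → (235.65,110.43) → (249.85,111.95) → (253.01,111.55). Open path.

**Shape 2** — `<path>` cubic bezier, stroke `#008000` → engrave (S310, F3607). Control points (SVG): P0=(301.18,77.19), P1=(305.52,50.56), P2=(330.16,25.44), P3=(323.98,25.85); sampled at t=k/5. Machine vertices: (301.18,135.76) → (305.81,151.36) → (312.86,165.45) → (319.87,176.87) → (324.40,184.47) → (323.98,187.10). Open path.

**Shape 3** — `<path>` rectangle, stroke `#008000` → engrave (S310, F3607). Machine vertices: (103.99,111.41) → (262.01,111.41) → (262.01,10.59) → (103.99,10.59) → (103.99,111.41). Closed: final G1 returns to the first vertex.

(bCNC post)
(Date: synthetic)
G21
G90
G0 X181.78 Y91.29
M4 S310
G1 X196.11 Y100.41 F3607
G1 X215.90 Y106.69
G1 X235.65 Y110.43
G1 X249.85 Y111.95
G1 X253.01 Y111.55
M5
G0 X301.18 Y135.76
M4 S310
G1 X305.81 Y151.36 F3607
G1 X312.86 Y165.45
G1 X319.87 Y176.87
G1 X324.40 Y184.47
G1 X323.98 Y187.10
M5
G0 X103.99 Y111.41
M4 S310
G1 X262.01 Y111.41 F3607
G1 X262.01 Y10.59
G1 X103.99 Y10.59
G1 X103.99 Y111.41
M5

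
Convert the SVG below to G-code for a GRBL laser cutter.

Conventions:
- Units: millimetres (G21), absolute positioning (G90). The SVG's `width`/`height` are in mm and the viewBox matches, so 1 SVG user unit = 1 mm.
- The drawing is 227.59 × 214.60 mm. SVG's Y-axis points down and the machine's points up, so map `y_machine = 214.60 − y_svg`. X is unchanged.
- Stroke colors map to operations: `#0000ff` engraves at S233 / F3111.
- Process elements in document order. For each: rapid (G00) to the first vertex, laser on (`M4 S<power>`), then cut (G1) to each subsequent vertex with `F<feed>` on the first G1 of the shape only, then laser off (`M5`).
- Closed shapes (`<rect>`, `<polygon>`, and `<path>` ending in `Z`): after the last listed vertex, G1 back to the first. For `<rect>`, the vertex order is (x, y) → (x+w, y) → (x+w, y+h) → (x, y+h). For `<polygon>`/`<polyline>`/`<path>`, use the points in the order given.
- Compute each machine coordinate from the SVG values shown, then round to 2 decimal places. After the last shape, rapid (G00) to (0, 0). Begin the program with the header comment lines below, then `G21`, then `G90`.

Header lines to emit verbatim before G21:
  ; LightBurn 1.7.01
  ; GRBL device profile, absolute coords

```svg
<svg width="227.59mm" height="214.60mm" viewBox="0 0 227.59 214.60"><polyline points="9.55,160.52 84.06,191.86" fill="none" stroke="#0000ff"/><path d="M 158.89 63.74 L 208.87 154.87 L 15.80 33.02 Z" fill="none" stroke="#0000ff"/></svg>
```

Since the viewBox matches the mm dimensions, user units are millimetres directly. The only transform is the Y-flip y_m = 214.60 − y_svg.

Shape 1 is a line segment drawn with `<polyline>`. Its stroke #0000ff means engrave at S233, F3111. After flipping Y the toolpath is (9.55,54.08) → (84.06,22.74).

Shape 2 is a closed polygon drawn with `<path>`. Its stroke #0000ff means engrave at S233, F3111. After flipping Y the toolpath is (158.89,150.86) → (208.87,59.73) → (15.80,181.58) → (158.89,150.86), returning to the start.

; LightBurn 1.7.01
; GRBL device profile, absolute coords
G21
G90
G00 X9.55 Y54.08
M4 S233
G1 X84.06 Y22.74 F3111
M5
G00 X158.89 Y150.86
M4 S233
G1 X208.87 Y59.73 F3111
G1 X15.80 Y181.58
G1 X158.89 Y150.86
M5
G00 X0.00 Y0.00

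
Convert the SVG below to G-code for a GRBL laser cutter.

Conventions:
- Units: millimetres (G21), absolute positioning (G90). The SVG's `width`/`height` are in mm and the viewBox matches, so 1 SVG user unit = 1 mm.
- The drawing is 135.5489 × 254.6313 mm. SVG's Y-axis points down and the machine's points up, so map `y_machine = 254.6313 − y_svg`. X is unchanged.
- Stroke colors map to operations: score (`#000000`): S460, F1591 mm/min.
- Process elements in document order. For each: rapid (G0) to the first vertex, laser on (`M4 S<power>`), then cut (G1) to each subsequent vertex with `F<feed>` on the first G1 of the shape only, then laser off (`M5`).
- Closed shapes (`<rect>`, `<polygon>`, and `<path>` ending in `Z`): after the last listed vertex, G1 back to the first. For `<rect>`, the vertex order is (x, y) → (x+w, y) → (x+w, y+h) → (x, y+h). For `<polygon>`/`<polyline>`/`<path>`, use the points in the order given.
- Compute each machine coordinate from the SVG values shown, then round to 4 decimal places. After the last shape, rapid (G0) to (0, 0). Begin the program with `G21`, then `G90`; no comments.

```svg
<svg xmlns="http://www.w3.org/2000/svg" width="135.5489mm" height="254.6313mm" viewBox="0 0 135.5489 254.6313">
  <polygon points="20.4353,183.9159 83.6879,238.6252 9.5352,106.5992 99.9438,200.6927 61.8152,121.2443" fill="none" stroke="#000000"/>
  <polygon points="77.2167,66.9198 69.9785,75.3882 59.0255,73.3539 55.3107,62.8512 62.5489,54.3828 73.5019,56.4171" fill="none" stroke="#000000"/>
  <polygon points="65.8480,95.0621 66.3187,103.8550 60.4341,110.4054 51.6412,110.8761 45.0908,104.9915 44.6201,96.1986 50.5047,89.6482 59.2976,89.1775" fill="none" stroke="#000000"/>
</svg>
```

G21
G90
G0 X20.4353 Y70.7154
M4 S460
G1 X83.6879 Y16.0061 F1591
G1 X9.5352 Y148.0321
G1 X99.9438 Y53.9386
G1 X61.8152 Y133.3870
G1 X20.4353 Y70.7154
M5
G0 X77.2167 Y187.7115
M4 S460
G1 X69.9785 Y179.2431 F1591
G1 X59.0255 Y181.2774
G1 X55.3107 Y191.7801
G1 X62.5489 Y200.2485
G1 X73.5019 Y198.2142
G1 X77.2167 Y187.7115
M5
G0 X65.8480 Y159.5692
M4 S460
G1 X66.3187 Y150.7763 F1591
G1 X60.4341 Y144.2259
G1 X51.6412 Y143.7552
G1 X45.0908 Y149.6398
G1 X44.6201 Y158.4327
G1 X50.5047 Y164.9831
G1 X59.2976 Y165.4538
G1 X65.8480 Y159.5692
M5
G0 X0.0000 Y0.0000

Since the viewBox matches the mm dimensions, user units are millimetres directly. The only transform is the Y-flip y_m = 254.6313 − y_svg.

Shape 1 is a closed polygon drawn with `<polygon>`. Its stroke #000000 means score at S460, F1591. After flipping Y the toolpath is (20.4353,70.7154) → (83.6879,16.0061) → (9.5352,148.0321) → (99.9438,53.9386) → (61.8152,133.3870) → (20.4353,70.7154), returning to the start.

Shape 2 is a regular polygon drawn with `<polygon>`. Its stroke #000000 means score at S460, F1591. After flipping Y the toolpath is (77.2167,187.7115) → (69.9785,179.2431) → (59.0255,181.2774) → (55.3107,191.7801) → (62.5489,200.2485) → (73.5019,198.2142) → (77.2167,187.7115), returning to the start.

Shape 3 is a regular polygon drawn with `<polygon>`. Its stroke #000000 means score at S460, F1591. After flipping Y the toolpath is (65.8480,159.5692) → (66.3187,150.7763) → (60.4341,144.2259) → (51.6412,143.7552) → (45.0908,149.6398) → (44.6201,158.4327) → (50.5047,164.9831) → (59.2976,165.4538) → (65.8480,159.5692), returning to the start.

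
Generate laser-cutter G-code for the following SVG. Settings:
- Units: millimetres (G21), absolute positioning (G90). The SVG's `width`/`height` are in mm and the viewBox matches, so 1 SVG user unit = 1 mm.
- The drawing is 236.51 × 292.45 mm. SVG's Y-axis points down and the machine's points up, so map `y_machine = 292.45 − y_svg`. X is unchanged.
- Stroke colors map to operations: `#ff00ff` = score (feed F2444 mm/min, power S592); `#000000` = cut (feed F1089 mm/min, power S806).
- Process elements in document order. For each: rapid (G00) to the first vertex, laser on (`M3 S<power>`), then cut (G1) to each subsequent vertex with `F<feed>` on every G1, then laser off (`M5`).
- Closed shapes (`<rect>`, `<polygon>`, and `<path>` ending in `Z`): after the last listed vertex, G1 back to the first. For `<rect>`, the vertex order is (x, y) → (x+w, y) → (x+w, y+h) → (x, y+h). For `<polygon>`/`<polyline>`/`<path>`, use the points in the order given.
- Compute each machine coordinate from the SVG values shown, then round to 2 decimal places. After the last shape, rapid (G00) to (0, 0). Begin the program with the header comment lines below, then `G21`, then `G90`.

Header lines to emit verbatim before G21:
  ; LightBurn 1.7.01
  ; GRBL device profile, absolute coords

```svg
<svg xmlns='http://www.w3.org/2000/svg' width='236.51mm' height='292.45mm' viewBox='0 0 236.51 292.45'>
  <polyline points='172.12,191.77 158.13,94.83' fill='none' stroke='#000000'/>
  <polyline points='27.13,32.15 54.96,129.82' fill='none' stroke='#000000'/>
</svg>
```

; LightBurn 1.7.01
; GRBL device profile, absolute coords
G21
G90
G00 X172.12 Y100.68
M3 S806
G1 X158.13 Y197.62 F1089
M5
G00 X27.13 Y260.30
M3 S806
G1 X54.96 Y162.63 F1089
M5
G00 X0.00 Y0.00

Since the viewBox matches the mm dimensions, user units are millimetres directly. The only transform is the Y-flip y_m = 292.45 − y_svg.

Shape 1 is a line segment drawn with `<polyline>`. Its stroke #000000 means cut at S806, F1089. After flipping Y the toolpath is (172.12,100.68) → (158.13,197.62).

Shape 2 is a line segment drawn with `<polyline>`. Its stroke #000000 means cut at S806, F1089. After flipping Y the toolpath is (27.13,260.30) → (54.96,162.63).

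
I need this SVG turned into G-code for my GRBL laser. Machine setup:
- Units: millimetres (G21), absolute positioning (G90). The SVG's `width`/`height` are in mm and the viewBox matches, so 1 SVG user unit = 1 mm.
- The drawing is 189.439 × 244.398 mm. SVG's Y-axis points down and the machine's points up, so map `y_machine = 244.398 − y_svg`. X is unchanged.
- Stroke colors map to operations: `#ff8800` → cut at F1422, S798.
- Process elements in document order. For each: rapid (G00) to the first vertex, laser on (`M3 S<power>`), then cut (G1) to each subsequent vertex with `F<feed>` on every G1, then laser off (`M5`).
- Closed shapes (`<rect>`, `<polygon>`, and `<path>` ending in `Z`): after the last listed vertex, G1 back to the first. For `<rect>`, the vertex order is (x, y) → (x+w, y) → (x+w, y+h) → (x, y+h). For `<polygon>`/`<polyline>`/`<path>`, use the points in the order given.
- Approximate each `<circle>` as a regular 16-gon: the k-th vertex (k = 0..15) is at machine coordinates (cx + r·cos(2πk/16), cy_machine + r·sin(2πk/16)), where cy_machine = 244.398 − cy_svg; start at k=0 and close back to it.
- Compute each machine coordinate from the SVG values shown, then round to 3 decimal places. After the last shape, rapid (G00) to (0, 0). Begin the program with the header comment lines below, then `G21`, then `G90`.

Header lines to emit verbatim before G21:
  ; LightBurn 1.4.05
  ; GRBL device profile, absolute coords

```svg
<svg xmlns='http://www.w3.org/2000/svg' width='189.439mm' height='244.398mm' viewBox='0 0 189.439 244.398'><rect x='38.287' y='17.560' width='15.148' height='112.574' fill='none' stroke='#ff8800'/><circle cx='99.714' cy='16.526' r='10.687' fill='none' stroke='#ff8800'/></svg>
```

; LightBurn 1.4.05
; GRBL device profile, absolute coords
G21
G90
G00 X38.287 Y226.838
M3 S798
G1 X53.435 Y226.838 F1422
G1 X53.435 Y114.264 F1422
G1 X38.287 Y114.264 F1422
G1 X38.287 Y226.838 F1422
M5
G00 X110.401 Y227.872
M3 S798
G1 X109.588 Y231.962 F1422
G1 X107.271 Y235.429 F1422
G1 X103.804 Y237.746 F1422
G1 X99.714 Y238.559 F1422
G1 X95.624 Y237.746 F1422
G1 X92.157 Y235.429 F1422
G1 X89.840 Y231.962 F1422
G1 X89.027 Y227.872 F1422
G1 X89.840 Y223.782 F1422
G1 X92.157 Y220.315 F1422
G1 X95.624 Y217.998 F1422
G1 X99.714 Y217.185 F1422
G1 X103.804 Y217.998 F1422
G1 X107.271 Y220.315 F1422
G1 X109.588 Y223.782 F1422
G1 X110.401 Y227.872 F1422
M5
G00 X0.000 Y0.000

viewBox `0 0 189.439 244.398` with mm width/height → 1 unit = 1 mm. Flip: y_m = 244.398 − y_svg.

**Shape 1** — `<rect>` rectangle, stroke `#ff8800` → cut (S798, F1422). Machine vertices: (38.287,226.838) → (53.435,226.838) → (53.435,114.264) → (38.287,114.264) → (38.287,226.838). Closed: final G1 returns to the first vertex.

**Shape 2** — `<circle>` circle, stroke `#ff8800` → cut (S798, F1422). Machine vertices: (110.401,227.872) → (109.588,231.962) → (107.271,235.429) → (103.804,237.746) → (99.714,238.559) → (95.624,237.746) → (92.157,235.429) → (89.840,231.962) → (89.027,227.872) → (89.840,223.782) → (92.157,220.315) → (95.624,217.998) → (99.714,217.185) → (103.804,217.998) → (107.271,220.315) → (109.588,223.782) → (110.401,227.872). Closed: final G1 returns to the first vertex.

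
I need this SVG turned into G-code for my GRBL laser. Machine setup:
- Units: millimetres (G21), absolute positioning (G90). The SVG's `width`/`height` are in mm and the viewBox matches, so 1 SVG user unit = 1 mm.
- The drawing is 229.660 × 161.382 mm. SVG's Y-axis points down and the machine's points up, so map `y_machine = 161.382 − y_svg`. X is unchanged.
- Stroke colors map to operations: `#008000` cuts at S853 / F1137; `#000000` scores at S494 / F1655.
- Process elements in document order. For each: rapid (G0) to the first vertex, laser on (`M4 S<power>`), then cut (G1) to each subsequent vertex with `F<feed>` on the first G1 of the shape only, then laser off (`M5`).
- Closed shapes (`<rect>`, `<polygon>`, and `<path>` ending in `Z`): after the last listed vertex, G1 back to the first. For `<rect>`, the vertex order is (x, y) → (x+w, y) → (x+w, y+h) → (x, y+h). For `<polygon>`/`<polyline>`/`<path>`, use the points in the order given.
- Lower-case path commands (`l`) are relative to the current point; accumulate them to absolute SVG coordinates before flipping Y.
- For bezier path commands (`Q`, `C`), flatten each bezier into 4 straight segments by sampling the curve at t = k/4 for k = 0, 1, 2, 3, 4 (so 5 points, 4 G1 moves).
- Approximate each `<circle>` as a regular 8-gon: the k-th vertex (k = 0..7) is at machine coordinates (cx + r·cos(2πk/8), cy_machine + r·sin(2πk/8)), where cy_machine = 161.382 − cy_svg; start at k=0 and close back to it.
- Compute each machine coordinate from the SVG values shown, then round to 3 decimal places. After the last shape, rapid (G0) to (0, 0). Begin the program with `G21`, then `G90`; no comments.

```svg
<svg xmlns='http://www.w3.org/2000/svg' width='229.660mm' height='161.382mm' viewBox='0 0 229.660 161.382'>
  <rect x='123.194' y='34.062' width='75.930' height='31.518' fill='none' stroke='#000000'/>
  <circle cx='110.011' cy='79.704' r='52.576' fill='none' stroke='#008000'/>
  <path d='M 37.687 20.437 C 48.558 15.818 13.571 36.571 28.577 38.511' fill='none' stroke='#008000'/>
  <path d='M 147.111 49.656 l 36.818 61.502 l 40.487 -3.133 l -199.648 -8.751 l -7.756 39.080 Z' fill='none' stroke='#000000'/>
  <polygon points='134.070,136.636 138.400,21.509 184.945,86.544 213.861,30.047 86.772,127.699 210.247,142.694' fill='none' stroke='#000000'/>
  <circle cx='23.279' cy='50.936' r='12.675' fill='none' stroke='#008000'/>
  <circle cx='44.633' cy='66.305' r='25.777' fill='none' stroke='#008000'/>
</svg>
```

G21
G90
G0 X123.194 Y127.320
M4 S494
G1 X199.124 Y127.320 F1655
G1 X199.124 Y95.802
G1 X123.194 Y95.802
G1 X123.194 Y127.320
M5
G0 X162.587 Y81.678
M4 S853
G1 X147.188 Y118.855 F1137
G1 X110.011 Y134.254
G1 X72.834 Y118.855
G1 X57.435 Y81.678
G1 X72.834 Y44.501
G1 X110.011 Y29.102
G1 X147.188 Y44.501
G1 X162.587 Y81.678
M5
G0 X37.687 Y140.945
M4 S853
G1 X38.740 Y140.342 F1137
G1 X31.581 Y134.368
G1 X25.199 Y127.163
G1 X28.577 Y122.871
M5
G0 X147.111 Y111.726
M4 S494
G1 X183.929 Y50.224 F1655
G1 X224.416 Y53.357
G1 X24.768 Y62.108
G1 X17.012 Y23.028
G1 X147.111 Y111.726
M5
G0 X134.070 Y24.746
M4 S494
G1 X138.400 Y139.873 F1655
G1 X184.945 Y74.838
G1 X213.861 Y131.335
G1 X86.772 Y33.683
G1 X210.247 Y18.688
G1 X134.070 Y24.746
M5
G0 X35.954 Y110.446
M4 S853
G1 X32.242 Y119.409 F1137
G1 X23.279 Y123.121
G1 X14.316 Y119.409
G1 X10.604 Y110.446
G1 X14.316 Y101.483
G1 X23.279 Y97.771
G1 X32.242 Y101.483
G1 X35.954 Y110.446
M5
G0 X70.410 Y95.077
M4 S853
G1 X62.860 Y113.304 F1137
G1 X44.633 Y120.854
G1 X26.406 Y113.304
G1 X18.856 Y95.077
G1 X26.406 Y76.850
G1 X44.633 Y69.300
G1 X62.860 Y76.850
G1 X70.410 Y95.077
M5
G0 X0.000 Y0.000

Since the viewBox matches the mm dimensions, user units are millimetres directly. The only transform is the Y-flip y_m = 161.382 − y_svg.

Shape 1 is a rectangle drawn with `<rect>`. Its stroke #000000 means score at S494, F1655. After flipping Y the toolpath is (123.194,127.320) → (199.124,127.320) → (199.124,95.802) → (123.194,95.802) → (123.194,127.320), returning to the start.

Shape 2 is a circle drawn with `<circle>`. Its stroke #008000 means cut at S853, F1137. After flipping Y the toolpath is (162.587,81.678) → (147.188,118.855) → (110.011,134.254) → (72.834,118.855) → (57.435,81.678) → (72.834,44.501) → (110.011,29.102) → (147.188,44.501) → (162.587,81.678), returning to the start.

Shape 3 is a cubic bezier drawn with `<path>`. Its stroke #008000 means cut at S853, F1137. After flipping Y the toolpath is (37.687,140.945) → (38.740,140.342) → (31.581,134.368) → (25.199,127.163) → (28.577,122.871).

Shape 4 is a closed polygon drawn with `<path>`. Its stroke #000000 means score at S494, F1655. After flipping Y the toolpath is (147.111,111.726) → (183.929,50.224) → (224.416,53.357) → (24.768,62.108) → (17.012,23.028) → (147.111,111.726), returning to the start.

Shape 5 is a closed polygon drawn with `<polygon>`. Its stroke #000000 means score at S494, F1655. After flipping Y the toolpath is (134.070,24.746) → (138.400,139.873) → (184.945,74.838) → (213.861,131.335) → (86.772,33.683) → (210.247,18.688) → (134.070,24.746), returning to the start.

Shape 6 is a circle drawn with `<circle>`. Its stroke #008000 means cut at S853, F1137. After flipping Y the toolpath is (35.954,110.446) → (32.242,119.409) → (23.279,123.121) → (14.316,119.409) → (10.604,110.446) → (14.316,101.483) → (23.279,97.771) → (32.242,101.483) → (35.954,110.446), returning to the start.

Shape 7 is a circle drawn with `<circle>`. Its stroke #008000 means cut at S853, F1137. After flipping Y the toolpath is (70.410,95.077) → (62.860,113.304) → (44.633,120.854) → (26.406,113.304) → (18.856,95.077) → (26.406,76.850) → (44.633,69.300) → (62.860,76.850) → (70.410,95.077), returning to the start.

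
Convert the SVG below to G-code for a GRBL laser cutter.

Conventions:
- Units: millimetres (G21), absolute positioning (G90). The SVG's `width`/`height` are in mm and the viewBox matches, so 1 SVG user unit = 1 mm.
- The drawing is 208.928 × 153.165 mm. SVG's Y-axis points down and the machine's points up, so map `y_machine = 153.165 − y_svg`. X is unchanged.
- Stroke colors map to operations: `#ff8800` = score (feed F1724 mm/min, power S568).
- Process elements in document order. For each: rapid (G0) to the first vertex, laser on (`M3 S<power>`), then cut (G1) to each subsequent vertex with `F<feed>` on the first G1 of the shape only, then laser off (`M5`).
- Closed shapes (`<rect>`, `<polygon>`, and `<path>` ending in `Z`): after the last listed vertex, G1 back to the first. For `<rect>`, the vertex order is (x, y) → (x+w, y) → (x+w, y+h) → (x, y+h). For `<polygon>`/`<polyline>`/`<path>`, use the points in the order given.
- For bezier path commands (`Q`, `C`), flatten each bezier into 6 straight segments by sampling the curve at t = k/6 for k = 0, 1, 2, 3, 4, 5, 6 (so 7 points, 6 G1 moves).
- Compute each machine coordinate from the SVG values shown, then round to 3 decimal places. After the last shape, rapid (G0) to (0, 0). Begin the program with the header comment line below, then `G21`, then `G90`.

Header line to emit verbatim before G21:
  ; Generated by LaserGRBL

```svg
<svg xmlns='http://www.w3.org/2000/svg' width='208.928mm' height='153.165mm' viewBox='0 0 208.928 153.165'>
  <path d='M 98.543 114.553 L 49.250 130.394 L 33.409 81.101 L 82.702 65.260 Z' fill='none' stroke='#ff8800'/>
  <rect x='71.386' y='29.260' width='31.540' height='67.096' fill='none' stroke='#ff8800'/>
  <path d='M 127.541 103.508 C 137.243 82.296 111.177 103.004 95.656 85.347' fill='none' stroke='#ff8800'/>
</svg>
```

; Generated by LaserGRBL
G21
G90
G0 X98.543 Y38.612
M3 S568
G1 X49.250 Y22.771 F1724
G1 X33.409 Y72.064
G1 X82.702 Y87.905
G1 X98.543 Y38.612
M5
G0 X71.386 Y123.905
M3 S568
G1 X102.926 Y123.905 F1724
G1 X102.926 Y56.809
G1 X71.386 Y56.809
G1 X71.386 Y123.905
M5
G0 X127.541 Y49.657
M3 S568
G1 X129.626 Y57.141 F1724
G1 X127.036 Y59.869
G1 X121.057 Y60.071
G1 X112.977 Y59.976
G1 X104.081 Y61.815
G1 X95.656 Y67.818
M5
G0 X0.000 Y0.000

1 u = 1 mm; y_m = 153.165 − y.

[1] `<path>` regular polygon, #ff8800→score S568 F1724: (98.543,38.612) → (49.250,22.771) → (33.409,72.064) → (82.702,87.905) → (98.543,38.612) (closed)

[2] `<rect>` rectangle, #ff8800→score S568 F1724: (71.386,123.905) → (102.926,123.905) → (102.926,56.809) → (71.386,56.809) → (71.386,123.905) (closed)

[3] `<path>` cubic bezier, #ff8800→score S568 F1724: (127.541,49.657) → (129.626,57.141) → (127.036,59.869) → (121.057,60.071) → (112.977,59.976) → (104.081,61.815) → (95.656,67.818)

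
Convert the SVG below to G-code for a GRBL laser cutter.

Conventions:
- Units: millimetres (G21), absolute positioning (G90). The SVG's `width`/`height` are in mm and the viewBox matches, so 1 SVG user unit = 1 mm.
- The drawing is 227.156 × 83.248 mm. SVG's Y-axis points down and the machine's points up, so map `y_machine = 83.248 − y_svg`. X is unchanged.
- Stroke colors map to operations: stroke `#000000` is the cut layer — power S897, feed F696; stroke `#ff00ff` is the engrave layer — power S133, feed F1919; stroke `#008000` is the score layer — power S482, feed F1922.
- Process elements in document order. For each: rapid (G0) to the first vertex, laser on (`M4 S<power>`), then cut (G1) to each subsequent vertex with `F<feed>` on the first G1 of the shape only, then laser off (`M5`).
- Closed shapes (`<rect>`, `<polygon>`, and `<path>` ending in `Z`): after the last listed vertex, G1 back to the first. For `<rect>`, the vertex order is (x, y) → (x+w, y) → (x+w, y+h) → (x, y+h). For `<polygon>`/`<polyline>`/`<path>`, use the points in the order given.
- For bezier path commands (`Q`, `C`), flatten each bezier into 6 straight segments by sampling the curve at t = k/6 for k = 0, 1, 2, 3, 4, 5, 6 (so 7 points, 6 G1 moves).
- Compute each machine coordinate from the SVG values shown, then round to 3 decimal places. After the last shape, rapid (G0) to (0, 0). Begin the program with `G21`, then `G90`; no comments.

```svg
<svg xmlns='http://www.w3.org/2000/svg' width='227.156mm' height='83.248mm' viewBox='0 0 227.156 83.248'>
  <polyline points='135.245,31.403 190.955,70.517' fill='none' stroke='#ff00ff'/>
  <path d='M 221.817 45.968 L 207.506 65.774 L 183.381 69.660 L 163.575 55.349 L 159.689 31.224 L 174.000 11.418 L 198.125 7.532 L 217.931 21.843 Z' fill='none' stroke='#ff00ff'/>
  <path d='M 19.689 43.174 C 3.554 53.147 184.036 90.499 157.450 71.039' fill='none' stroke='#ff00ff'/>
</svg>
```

G21
G90
G0 X135.245 Y51.845
M4 S133
G1 X190.955 Y12.731 F1919
M5
G0 X221.817 Y37.280
M4 S133
G1 X207.506 Y17.474 F1919
G1 X183.381 Y13.588
G1 X163.575 Y27.899
G1 X159.689 Y52.024
G1 X174.000 Y71.830
G1 X198.125 Y75.716
G1 X217.931 Y61.405
G1 X221.817 Y37.280
M5
G0 X19.689 Y40.074
M4 S133
G1 X26.137 Y33.196 F1919
G1 X54.142 Y24.093
G1 X92.489 Y15.104
G1 X129.965 Y8.568
G1 X155.356 Y6.824
G1 X157.450 Y12.209
M5
G0 X0.000 Y0.000

Since the viewBox matches the mm dimensions, user units are millimetres directly. The only transform is the Y-flip y_m = 83.248 − y_svg.

Shape 1 is a line segment drawn with `<polyline>`. Its stroke #ff00ff means engrave at S133, F1919. After flipping Y the toolpath is (135.245,51.845) → (190.955,12.731).

Shape 2 is a regular polygon drawn with `<path>`. Its stroke #ff00ff means engrave at S133, F1919. After flipping Y the toolpath is (221.817,37.280) → (207.506,17.474) → (183.381,13.588) → (163.575,27.899) → (159.689,52.024) → (174.000,71.830) → (198.125,75.716) → (217.931,61.405) → (221.817,37.280), returning to the start.

Shape 3 is a cubic bezier drawn with `<path>`. Its stroke #ff00ff means engrave at S133, F1919. After flipping Y the toolpath is (19.689,40.074) → (26.137,33.196) → (54.142,24.093) → (92.489,15.104) → (129.965,8.568) → (155.356,6.824) → (157.450,12.209).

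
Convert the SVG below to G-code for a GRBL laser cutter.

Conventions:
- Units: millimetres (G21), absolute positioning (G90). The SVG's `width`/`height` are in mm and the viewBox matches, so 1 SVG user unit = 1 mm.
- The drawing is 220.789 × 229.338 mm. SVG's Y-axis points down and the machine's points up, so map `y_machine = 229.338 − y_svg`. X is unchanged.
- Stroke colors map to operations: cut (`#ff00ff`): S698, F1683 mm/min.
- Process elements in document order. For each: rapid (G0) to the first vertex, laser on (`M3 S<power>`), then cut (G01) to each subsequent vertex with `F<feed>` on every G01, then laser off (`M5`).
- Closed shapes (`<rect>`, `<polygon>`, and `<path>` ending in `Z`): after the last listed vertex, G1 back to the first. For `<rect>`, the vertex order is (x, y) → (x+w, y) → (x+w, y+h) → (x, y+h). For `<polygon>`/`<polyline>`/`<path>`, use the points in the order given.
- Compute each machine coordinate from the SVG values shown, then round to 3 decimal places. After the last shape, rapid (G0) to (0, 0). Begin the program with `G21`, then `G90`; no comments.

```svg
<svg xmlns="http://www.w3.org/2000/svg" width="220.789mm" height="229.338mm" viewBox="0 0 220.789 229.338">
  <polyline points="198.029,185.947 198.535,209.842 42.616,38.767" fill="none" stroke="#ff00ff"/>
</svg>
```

viewBox `0 0 220.789 229.338` with mm width/height → 1 unit = 1 mm. Flip: y_m = 229.338 − y_svg.

**Shape 1** — `<polyline>` open polyline, stroke `#ff00ff` → cut (S698, F1683). Machine vertices: (198.029,43.391) → (198.535,19.496) → (42.616,190.571). Open path.

G21
G90
G0 X198.029 Y43.391
M3 S698
G01 X198.535 Y19.496 F1683
G01 X42.616 Y190.571 F1683
M5
G0 X0.000 Y0.000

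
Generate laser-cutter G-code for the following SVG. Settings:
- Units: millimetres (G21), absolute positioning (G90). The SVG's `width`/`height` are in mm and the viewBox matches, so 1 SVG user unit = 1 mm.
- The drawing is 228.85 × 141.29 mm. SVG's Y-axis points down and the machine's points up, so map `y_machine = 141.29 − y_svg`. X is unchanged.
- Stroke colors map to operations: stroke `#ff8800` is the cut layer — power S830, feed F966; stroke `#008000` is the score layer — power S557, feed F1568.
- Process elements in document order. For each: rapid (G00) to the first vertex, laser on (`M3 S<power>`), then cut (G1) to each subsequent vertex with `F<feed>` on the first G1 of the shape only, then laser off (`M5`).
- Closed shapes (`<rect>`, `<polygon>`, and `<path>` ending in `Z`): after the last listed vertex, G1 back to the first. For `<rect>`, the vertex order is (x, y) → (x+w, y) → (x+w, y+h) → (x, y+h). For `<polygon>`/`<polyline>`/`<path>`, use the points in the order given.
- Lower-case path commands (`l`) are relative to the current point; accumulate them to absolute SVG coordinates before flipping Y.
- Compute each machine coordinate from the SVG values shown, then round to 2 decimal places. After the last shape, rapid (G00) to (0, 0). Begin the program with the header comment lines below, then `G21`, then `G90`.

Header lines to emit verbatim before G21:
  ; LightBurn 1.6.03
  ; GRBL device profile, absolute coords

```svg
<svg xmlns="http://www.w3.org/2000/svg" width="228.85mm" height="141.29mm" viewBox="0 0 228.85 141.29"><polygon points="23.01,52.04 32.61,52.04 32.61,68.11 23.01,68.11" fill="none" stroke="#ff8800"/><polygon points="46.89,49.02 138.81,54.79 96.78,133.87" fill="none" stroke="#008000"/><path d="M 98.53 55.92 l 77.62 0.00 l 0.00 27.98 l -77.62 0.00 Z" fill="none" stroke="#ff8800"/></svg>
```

Since the viewBox matches the mm dimensions, user units are millimetres directly. The only transform is the Y-flip y_m = 141.29 − y_svg.

Shape 1 is a rectangle drawn with `<polygon>`. Its stroke #ff8800 means cut at S830, F966. After flipping Y the toolpath is (23.01,89.25) → (32.61,89.25) → (32.61,73.18) → (23.01,73.18) → (23.01,89.25), returning to the start.

Shape 2 is a closed polygon drawn with `<polygon>`. Its stroke #008000 means score at S557, F1568. After flipping Y the toolpath is (46.89,92.27) → (138.81,86.50) → (96.78,7.42) → (46.89,92.27), returning to the start.

Shape 3 is a rectangle drawn with `<path>`. Its stroke #ff8800 means cut at S830, F966. After flipping Y the toolpath is (98.53,85.37) → (176.15,85.37) → (176.15,57.39) → (98.53,57.39) → (98.53,85.37), returning to the start.

; LightBurn 1.6.03
; GRBL device profile, absolute coords
G21
G90
G00 X23.01 Y89.25
M3 S830
G1 X32.61 Y89.25 F966
G1 X32.61 Y73.18
G1 X23.01 Y73.18
G1 X23.01 Y89.25
M5
G00 X46.89 Y92.27
M3 S557
G1 X138.81 Y86.50 F1568
G1 X96.78 Y7.42
G1 X46.89 Y92.27
M5
G00 X98.53 Y85.37
M3 S830
G1 X176.15 Y85.37 F966
G1 X176.15 Y57.39
G1 X98.53 Y57.39
G1 X98.53 Y85.37
M5
G00 X0.00 Y0.00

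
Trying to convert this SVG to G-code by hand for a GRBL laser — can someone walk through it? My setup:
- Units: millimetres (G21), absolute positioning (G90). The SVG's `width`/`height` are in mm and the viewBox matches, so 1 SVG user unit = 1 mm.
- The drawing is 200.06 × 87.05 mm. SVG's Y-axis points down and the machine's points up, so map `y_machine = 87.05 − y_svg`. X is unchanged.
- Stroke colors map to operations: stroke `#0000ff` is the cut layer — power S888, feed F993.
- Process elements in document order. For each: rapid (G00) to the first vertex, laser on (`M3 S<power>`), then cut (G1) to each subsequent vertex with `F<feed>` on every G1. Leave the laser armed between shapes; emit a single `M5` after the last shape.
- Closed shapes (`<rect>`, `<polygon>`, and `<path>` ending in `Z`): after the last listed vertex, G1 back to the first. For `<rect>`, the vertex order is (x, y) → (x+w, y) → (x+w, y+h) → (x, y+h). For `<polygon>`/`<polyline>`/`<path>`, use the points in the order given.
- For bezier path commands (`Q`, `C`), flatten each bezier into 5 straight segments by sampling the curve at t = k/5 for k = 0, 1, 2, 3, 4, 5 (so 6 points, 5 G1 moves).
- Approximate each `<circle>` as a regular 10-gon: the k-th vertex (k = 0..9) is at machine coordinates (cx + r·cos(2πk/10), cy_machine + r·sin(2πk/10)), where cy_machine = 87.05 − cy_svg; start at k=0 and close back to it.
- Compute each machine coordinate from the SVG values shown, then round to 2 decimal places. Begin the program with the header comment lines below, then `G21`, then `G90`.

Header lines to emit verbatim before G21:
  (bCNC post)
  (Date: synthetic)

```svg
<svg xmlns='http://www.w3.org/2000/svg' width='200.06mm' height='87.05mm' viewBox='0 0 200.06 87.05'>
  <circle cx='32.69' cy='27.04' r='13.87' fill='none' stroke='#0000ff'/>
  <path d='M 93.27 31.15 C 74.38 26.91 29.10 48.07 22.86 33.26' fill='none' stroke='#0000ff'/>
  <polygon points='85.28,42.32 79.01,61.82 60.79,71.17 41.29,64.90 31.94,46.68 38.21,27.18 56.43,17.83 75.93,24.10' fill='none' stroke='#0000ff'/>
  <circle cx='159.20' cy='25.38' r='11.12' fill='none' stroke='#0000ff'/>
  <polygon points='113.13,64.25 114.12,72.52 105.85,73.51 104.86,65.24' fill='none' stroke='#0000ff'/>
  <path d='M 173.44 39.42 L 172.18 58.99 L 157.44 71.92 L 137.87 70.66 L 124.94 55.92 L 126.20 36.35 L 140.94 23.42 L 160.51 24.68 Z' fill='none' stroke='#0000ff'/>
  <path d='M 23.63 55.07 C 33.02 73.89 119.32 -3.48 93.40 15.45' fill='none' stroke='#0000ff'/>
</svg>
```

(bCNC post)
(Date: synthetic)
G21
G90
G00 X46.56 Y60.01
M3 S888
G1 X43.91 Y68.16 F993
G1 X36.98 Y73.20 F993
G1 X28.40 Y73.20 F993
G1 X21.47 Y68.16 F993
G1 X18.82 Y60.01 F993
G1 X21.47 Y51.86 F993
G1 X28.40 Y46.82 F993
G1 X36.98 Y46.82 F993
G1 X43.91 Y51.86 F993
G1 X46.56 Y60.01 F993
G00 X93.27 Y55.90
M3 S888
G1 X79.29 Y55.89 F993
G1 X62.12 Y52.72 F993
G1 X44.90 Y49.36 F993
G1 X30.77 Y48.73 F993
G1 X22.86 Y53.79 F993
G00 X85.28 Y44.73
M3 S888
G1 X79.01 Y25.23 F993
G1 X60.79 Y15.88 F993
G1 X41.29 Y22.15 F993
G1 X31.94 Y40.37 F993
G1 X38.21 Y59.87 F993
G1 X56.43 Y69.22 F993
G1 X75.93 Y62.95 F993
G1 X85.28 Y44.73 F993
G00 X170.32 Y61.67
M3 S888
G1 X168.20 Y68.21 F993
G1 X162.64 Y72.25 F993
G1 X155.76 Y72.25 F993
G1 X150.20 Y68.21 F993
G1 X148.08 Y61.67 F993
G1 X150.20 Y55.13 F993
G1 X155.76 Y51.09 F993
G1 X162.64 Y51.09 F993
G1 X168.20 Y55.13 F993
G1 X170.32 Y61.67 F993
G00 X113.13 Y22.80
M3 S888
G1 X114.12 Y14.53 F993
G1 X105.85 Y13.54 F993
G1 X104.86 Y21.81 F993
G1 X113.13 Y22.80 F993
G00 X173.44 Y47.63
M3 S888
G1 X172.18 Y28.06 F993
G1 X157.44 Y15.13 F993
G1 X137.87 Y16.39 F993
G1 X124.94 Y31.13 F993
G1 X126.20 Y50.70 F993
G1 X140.94 Y63.63 F993
G1 X160.51 Y62.37 F993
G1 X173.44 Y47.63 F993
G00 X23.63 Y31.98
M3 S888
G1 X36.98 Y30.69 F993
G1 X59.71 Y43.25 F993
G1 X82.74 Y60.41 F993
G1 X97.00 Y72.94 F993
G1 X93.40 Y71.60 F993
M5

1 u = 1 mm; y_m = 87.05 − y.

[1] `<circle>` circle, #0000ff→cut S888 F993: (46.56,60.01) → (43.91,68.16) → (36.98,73.20) → (28.40,73.20) → (21.47,68.16) → (18.82,60.01) → (21.47,51.86) → (28.40,46.82) → (36.98,46.82) → (43.91,51.86) → (46.56,60.01) (closed)

[2] `<path>` cubic bezier, #0000ff→cut S888 F993: (93.27,55.90) → (79.29,55.89) → (62.12,52.72) → (44.90,49.36) → (30.77,48.73) → (22.86,53.79)

[3] `<polygon>` regular polygon, #0000ff→cut S888 F993: (85.28,44.73) → (79.01,25.23) → (60.79,15.88) → (41.29,22.15) → (31.94,40.37) → (38.21,59.87) → (56.43,69.22) → (75.93,62.95) → (85.28,44.73) (closed)

[4] `<circle>` circle, #0000ff→cut S888 F993: (170.32,61.67) → (168.20,68.21) → (162.64,72.25) → (155.76,72.25) → (150.20,68.21) → (148.08,61.67) → (150.20,55.13) → (155.76,51.09) → (162.64,51.09) → (168.20,55.13) → (170.32,61.67) (closed)

[5] `<polygon>` regular polygon, #0000ff→cut S888 F993: (113.13,22.80) → (114.12,14.53) → (105.85,13.54) → (104.86,21.81) → (113.13,22.80) (closed)

[6] `<path>` regular polygon, #0000ff→cut S888 F993: (173.44,47.63) → (172.18,28.06) → (157.44,15.13) → (137.87,16.39) → (124.94,31.13) → (126.20,50.70) → (140.94,63.63) → (160.51,62.37) → (173.44,47.63) (closed)

[7] `<path>` cubic bezier, #0000ff→cut S888 F993: (23.63,31.98) → (36.98,30.69) → (59.71,43.25) → (82.74,60.41) → (97.00,72.94) → (93.40,71.60)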